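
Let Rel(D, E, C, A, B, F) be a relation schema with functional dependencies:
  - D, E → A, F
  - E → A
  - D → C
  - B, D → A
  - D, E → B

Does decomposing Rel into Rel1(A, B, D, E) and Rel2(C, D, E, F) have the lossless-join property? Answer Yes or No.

Rel1 ∩ Rel2 = {D, E}; its closure under F is {A, B, C, D, E, F}.
Since Rel1 ⊆ {A, B, C, D, E, F}, the intersection is a superkey of Rel1; the decomposition is lossless.

Yes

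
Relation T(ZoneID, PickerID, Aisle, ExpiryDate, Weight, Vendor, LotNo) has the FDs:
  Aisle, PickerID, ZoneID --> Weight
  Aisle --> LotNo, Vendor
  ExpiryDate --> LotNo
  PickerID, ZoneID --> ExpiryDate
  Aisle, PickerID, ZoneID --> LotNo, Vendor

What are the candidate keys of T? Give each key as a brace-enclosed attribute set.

{Aisle, PickerID, ZoneID} never appear on the right of any FD, so every key must include all of them.
Closure of {Aisle, PickerID, ZoneID} is {Aisle, ExpiryDate, LotNo, PickerID, Vendor, Weight, ZoneID}, the whole schema; {Aisle, PickerID, ZoneID} is a candidate key.
Every other attribute set either contains this one or has a smaller closure.

{Aisle, PickerID, ZoneID}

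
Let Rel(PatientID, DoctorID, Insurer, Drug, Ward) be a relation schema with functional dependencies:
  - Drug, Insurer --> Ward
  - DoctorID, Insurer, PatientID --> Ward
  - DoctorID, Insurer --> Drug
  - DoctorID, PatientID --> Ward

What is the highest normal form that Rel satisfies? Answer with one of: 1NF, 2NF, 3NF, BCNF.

Candidate key: {DoctorID, Insurer, PatientID}. Prime attributes: {DoctorID, Insurer, PatientID}.
For Drug, Insurer --> Ward we have {Drug, Insurer}⁺ = {Drug, Insurer, Ward}; {Drug, Insurer} is not a superkey, so BCNF fails.
Drug, Insurer --> Ward has non-prime {Ward} on the right and a non-superkey on the left, so 3NF fails.
{DoctorID, Insurer} is a proper subset of the key {DoctorID, Insurer, PatientID}, and {DoctorID, Insurer}⁺ contains the non-prime attributes {Drug, Ward} — a partial dependency, so 2NF is violated.

1NF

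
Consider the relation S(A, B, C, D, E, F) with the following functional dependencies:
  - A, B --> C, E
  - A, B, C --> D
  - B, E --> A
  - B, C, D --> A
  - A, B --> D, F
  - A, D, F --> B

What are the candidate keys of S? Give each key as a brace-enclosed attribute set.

{A, B}⁺ = {A, B, C, D, E, F}, which is every attribute, so {A, B} is a candidate key.
{B, E}⁺ = {A, B, C, D, E, F}, which is every attribute, so {B, E} is a candidate key.
{A, D, F}⁺ = {A, B, C, D, E, F}, which is every attribute, so {A, D, F} is a candidate key.
{B, C, D}⁺ = {A, B, C, D, E, F}, which is every attribute, so {B, C, D} is a candidate key.
No proper subset of any of these is a key, and no other minimal superkey exists.

{A, B}, {A, D, F}, {B, C, D}, {B, E}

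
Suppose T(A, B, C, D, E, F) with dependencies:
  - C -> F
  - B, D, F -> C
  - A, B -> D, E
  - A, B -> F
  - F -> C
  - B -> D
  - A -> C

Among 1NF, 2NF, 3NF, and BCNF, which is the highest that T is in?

1NF

Candidate key: {A, B}. Prime attributes: {A, B}.
C -> F: {C}⁺ = {C, F}, which is not all of the attributes, so the left side is not a superkey — BCNF is violated.
C -> F determines the non-prime attribute {F} from a non-superkey — 3NF is violated.
The proper key subset {A} of {A, B} determines non-prime {C, F}, so the relation is not even in 2NF.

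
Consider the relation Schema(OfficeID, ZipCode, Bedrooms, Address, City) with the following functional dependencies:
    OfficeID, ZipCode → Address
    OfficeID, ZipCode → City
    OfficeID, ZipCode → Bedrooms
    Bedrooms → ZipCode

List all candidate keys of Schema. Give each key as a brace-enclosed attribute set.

{Bedrooms, OfficeID}, {OfficeID, ZipCode}

{OfficeID} never appears on the right of any FD, so every key must include it.
{Bedrooms, OfficeID}⁺ = {Address, Bedrooms, City, OfficeID, ZipCode} — all of the relation — so {Bedrooms, OfficeID} is a candidate key.
{OfficeID, ZipCode}⁺ = {Address, Bedrooms, City, OfficeID, ZipCode} — all of the relation — so {OfficeID, ZipCode} is a candidate key.
These are minimal and exhaustive — every other superkey contains one of them.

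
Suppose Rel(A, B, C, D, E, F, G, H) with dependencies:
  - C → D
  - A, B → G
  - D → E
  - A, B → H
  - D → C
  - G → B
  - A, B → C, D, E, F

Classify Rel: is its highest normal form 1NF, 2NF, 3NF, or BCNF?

2NF

Candidate keys: {A, B}, {A, G}. Prime attributes: {A, B, G}.
C → D: {C}⁺ = {C, D, E}, which is not all of the attributes, so the left side is not a superkey — BCNF is violated.
C → D determines the non-prime attribute {D} from a non-superkey — 3NF is violated.
Checking every proper subset of each key, none determines a non-prime attribute — 2NF is satisfied.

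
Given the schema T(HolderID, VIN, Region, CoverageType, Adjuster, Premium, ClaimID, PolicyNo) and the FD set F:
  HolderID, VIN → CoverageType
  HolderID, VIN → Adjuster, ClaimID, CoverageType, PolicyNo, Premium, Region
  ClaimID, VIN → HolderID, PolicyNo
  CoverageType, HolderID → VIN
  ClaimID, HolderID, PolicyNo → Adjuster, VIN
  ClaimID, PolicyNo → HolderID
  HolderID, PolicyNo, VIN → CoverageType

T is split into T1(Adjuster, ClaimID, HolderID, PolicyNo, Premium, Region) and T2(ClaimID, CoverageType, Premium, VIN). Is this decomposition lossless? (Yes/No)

Common attributes: {ClaimID, Premium}; their closure is {ClaimID, Premium}.
Neither T1 nor T2 is contained in that closure, so the decomposition is lossy.

No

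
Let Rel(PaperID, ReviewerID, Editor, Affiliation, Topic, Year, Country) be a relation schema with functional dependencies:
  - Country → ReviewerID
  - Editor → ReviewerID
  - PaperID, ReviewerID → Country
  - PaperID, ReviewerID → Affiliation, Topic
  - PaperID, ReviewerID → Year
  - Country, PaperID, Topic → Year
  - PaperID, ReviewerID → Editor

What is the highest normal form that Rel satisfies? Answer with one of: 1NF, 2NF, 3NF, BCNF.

Candidate keys: {Country, PaperID}, {Editor, PaperID}, {PaperID, ReviewerID}. Prime attributes: {Country, Editor, PaperID, ReviewerID}.
Country → ReviewerID breaks BCNF: {Country}⁺ = {Country, ReviewerID}, so {Country} is not a superkey.
Since {ReviewerID} ⊆ prime attributes and every other non-superkey FD also has a prime right side, the schema is in 3NF.

3NF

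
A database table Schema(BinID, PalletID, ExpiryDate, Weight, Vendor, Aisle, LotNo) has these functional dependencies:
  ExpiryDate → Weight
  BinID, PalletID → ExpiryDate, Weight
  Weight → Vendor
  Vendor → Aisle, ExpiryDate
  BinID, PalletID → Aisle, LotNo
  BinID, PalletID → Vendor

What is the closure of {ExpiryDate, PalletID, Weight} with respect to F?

{Aisle, ExpiryDate, PalletID, Vendor, Weight}

Start with {ExpiryDate, PalletID, Weight}.
Weight → Vendor applies; add {Vendor} → now {ExpiryDate, PalletID, Vendor, Weight}.
Vendor → Aisle, ExpiryDate applies; add {Aisle} → now {Aisle, ExpiryDate, PalletID, Vendor, Weight}.
No further FD applies.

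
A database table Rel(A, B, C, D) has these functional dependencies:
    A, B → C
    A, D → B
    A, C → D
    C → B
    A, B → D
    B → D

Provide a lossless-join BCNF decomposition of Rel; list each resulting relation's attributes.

{A, C}; {B, C}; {B, D}

Candidate keys of the original relation: {A, B}, {A, C}, {A, D}.
Within {A, B, C, D}: {C}⁺ ∩ {A, B, C, D} = {B, C, D}, not the whole set, so C → B, D violates BCNF; decompose into {B, C, D} and {A, C}.
Within {B, C, D}: {B}⁺ ∩ {B, C, D} = {B, D}, not the whole set, so B → D violates BCNF; decompose into {B, D} and {B, C}.
{B, D} has no BCNF violation.
{B, C} has no BCNF violation.
{A, C} has no BCNF violation.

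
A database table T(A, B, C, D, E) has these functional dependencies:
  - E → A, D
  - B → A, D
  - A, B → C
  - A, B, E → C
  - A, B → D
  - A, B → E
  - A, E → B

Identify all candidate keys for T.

Closure of {B} is {A, B, C, D, E}, the whole schema; {B} is a candidate key.
Closure of {E} is {A, B, C, D, E}, the whole schema; {E} is a candidate key.
No proper subset of any of these is a key, and no other minimal superkey exists.

{B}, {E}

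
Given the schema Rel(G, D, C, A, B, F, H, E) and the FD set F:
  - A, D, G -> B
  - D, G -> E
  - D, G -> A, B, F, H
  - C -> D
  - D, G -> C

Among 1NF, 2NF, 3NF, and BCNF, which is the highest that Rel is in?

3NF

Candidate keys: {C, G}, {D, G}. Prime attributes: {C, D, G}.
C -> D breaks BCNF: {C}⁺ = {C, D}, so {C} is not a superkey.
But every attribute on its right side ({D}) is prime, and the same holds for every other non-superkey FD, so 3NF still holds.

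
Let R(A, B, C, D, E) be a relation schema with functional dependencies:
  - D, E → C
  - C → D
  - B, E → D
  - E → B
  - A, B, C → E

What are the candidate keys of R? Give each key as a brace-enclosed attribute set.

Attributes never on any right-hand side: {A} — every candidate key must contain it.
{A, E}⁺ = {A, B, C, D, E} — all of the relation — so {A, E} is a candidate key.
{A, B, C}⁺ = {A, B, C, D, E} — all of the relation — so {A, B, C} is a candidate key.
Any other superkey properly contains one of these, so there are no further candidate keys.

{A, B, C}, {A, E}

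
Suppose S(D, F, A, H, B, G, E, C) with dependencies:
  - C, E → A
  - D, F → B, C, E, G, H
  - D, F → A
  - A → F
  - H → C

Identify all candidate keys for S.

{A, D}, {C, D, E}, {D, E, H}, {D, F}

{D} never appears on the right of any FD, so every key must include it.
{A, D} is a candidate key since {A, D}⁺ = {A, B, C, D, E, F, G, H} covers every attribute.
{D, F} is a candidate key since {D, F}⁺ = {A, B, C, D, E, F, G, H} covers every attribute.
{C, D, E} is a candidate key since {C, D, E}⁺ = {A, B, C, D, E, F, G, H} covers every attribute.
{D, E, H} is a candidate key since {D, E, H}⁺ = {A, B, C, D, E, F, G, H} covers every attribute.
Any other superkey properly contains one of these, so there are no further candidate keys.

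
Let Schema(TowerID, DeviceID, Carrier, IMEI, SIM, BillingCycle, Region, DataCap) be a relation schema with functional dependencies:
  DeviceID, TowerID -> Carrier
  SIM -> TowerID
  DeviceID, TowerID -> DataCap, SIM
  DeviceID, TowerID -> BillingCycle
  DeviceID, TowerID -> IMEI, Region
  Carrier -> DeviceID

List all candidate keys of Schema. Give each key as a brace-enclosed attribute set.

{Carrier, SIM} is a candidate key since {Carrier, SIM}⁺ = {BillingCycle, Carrier, DataCap, DeviceID, IMEI, Region, SIM, TowerID} covers every attribute.
{Carrier, TowerID} is a candidate key since {Carrier, TowerID}⁺ = {BillingCycle, Carrier, DataCap, DeviceID, IMEI, Region, SIM, TowerID} covers every attribute.
{DeviceID, SIM} is a candidate key since {DeviceID, SIM}⁺ = {BillingCycle, Carrier, DataCap, DeviceID, IMEI, Region, SIM, TowerID} covers every attribute.
{DeviceID, TowerID} is a candidate key since {DeviceID, TowerID}⁺ = {BillingCycle, Carrier, DataCap, DeviceID, IMEI, Region, SIM, TowerID} covers every attribute.
No proper subset of any of these is a key, and no other minimal superkey exists.

{Carrier, SIM}, {Carrier, TowerID}, {DeviceID, SIM}, {DeviceID, TowerID}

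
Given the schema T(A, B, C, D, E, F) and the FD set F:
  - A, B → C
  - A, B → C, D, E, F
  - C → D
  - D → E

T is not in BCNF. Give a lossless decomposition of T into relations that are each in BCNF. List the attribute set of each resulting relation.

Candidate key of the original relation: {A, B}.
In {A, B, C, D, E, F}, {C} is not a superkey ({C}⁺ restricted to this set is {C, D, E}), so split on C → D, E into {C, D, E} and {A, B, C, F}.
In {C, D, E}, {D} is not a superkey ({D}⁺ restricted to this set is {D, E}), so split on D → E into {D, E} and {C, D}.
{D, E} has no BCNF violation.
{C, D} has no BCNF violation.
{A, B, C, F} has no BCNF violation.

{A, B, C, F}; {C, D}; {D, E}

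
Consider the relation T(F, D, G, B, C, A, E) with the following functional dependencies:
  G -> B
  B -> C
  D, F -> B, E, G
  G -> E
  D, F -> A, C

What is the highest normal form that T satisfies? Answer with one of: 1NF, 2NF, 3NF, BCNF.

2NF

Candidate key: {D, F}. Prime attributes: {D, F}.
G -> B breaks BCNF: {G}⁺ = {B, C, E, G}, so {G} is not a superkey.
G -> B has non-prime {B} on the right and a non-superkey on the left, so 3NF fails.
No proper subset of a key has a non-prime attribute in its closure, so there is no partial dependency; 2NF holds.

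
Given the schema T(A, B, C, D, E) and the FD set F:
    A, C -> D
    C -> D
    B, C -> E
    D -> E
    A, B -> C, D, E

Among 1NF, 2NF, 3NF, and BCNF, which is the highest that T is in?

Candidate key: {A, B}. Prime attributes: {A, B}.
A, C -> D: {A, C}⁺ = {A, C, D, E}, which is not all of the attributes, so the left side is not a superkey — BCNF is violated.
A, C -> D has non-prime {D} on the right and a non-superkey on the left, so 3NF fails.
Checking every proper subset of each key, none determines a non-prime attribute — 2NF is satisfied.

2NF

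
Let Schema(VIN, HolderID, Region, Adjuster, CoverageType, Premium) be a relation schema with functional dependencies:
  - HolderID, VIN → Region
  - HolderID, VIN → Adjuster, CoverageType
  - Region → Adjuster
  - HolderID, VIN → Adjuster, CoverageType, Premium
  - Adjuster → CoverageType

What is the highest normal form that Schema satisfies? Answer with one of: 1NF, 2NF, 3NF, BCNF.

Candidate key: {HolderID, VIN}. Prime attributes: {HolderID, VIN}.
Region → Adjuster breaks BCNF: {Region}⁺ = {Adjuster, CoverageType, Region}, so {Region} is not a superkey.
Because {Adjuster} is non-prime and the left side of Region → Adjuster is not a superkey, the relation is not in 3NF.
No proper subset of a key has a non-prime attribute in its closure, so there is no partial dependency; 2NF holds.

2NF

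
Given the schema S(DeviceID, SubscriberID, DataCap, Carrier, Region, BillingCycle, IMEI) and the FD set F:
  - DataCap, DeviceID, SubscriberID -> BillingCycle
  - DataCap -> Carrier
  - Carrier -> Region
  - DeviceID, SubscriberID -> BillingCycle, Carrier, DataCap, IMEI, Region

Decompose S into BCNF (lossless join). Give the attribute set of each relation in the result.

{BillingCycle, DataCap, DeviceID, IMEI, SubscriberID}; {Carrier, DataCap}; {Carrier, Region}

Candidate key of the original relation: {DeviceID, SubscriberID}.
Within {BillingCycle, Carrier, DataCap, DeviceID, IMEI, Region, SubscriberID}: {DataCap}⁺ ∩ {BillingCycle, Carrier, DataCap, DeviceID, IMEI, Region, SubscriberID} = {Carrier, DataCap, Region}, not the whole set, so DataCap -> Carrier, Region violates BCNF; decompose into {Carrier, DataCap, Region} and {BillingCycle, DataCap, DeviceID, IMEI, SubscriberID}.
Within {Carrier, DataCap, Region}: {Carrier}⁺ ∩ {Carrier, DataCap, Region} = {Carrier, Region}, not the whole set, so Carrier -> Region violates BCNF; decompose into {Carrier, Region} and {Carrier, DataCap}.
{Carrier, Region}: every determinant is a superkey — BCNF.
{Carrier, DataCap}: every determinant is a superkey — BCNF.
{BillingCycle, DataCap, DeviceID, IMEI, SubscriberID}: every determinant is a superkey — BCNF.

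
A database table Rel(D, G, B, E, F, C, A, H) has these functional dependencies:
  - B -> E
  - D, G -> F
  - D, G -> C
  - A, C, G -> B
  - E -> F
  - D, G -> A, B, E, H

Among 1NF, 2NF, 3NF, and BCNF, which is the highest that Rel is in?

2NF

Candidate key: {D, G}. Prime attributes: {D, G}.
B -> E: {B}⁺ = {B, E, F}, which is not all of the attributes, so the left side is not a superkey — BCNF is violated.
B -> E has non-prime {E} on the right and a non-superkey on the left, so 3NF fails.
No proper subset of a key has a non-prime attribute in its closure, so there is no partial dependency; 2NF holds.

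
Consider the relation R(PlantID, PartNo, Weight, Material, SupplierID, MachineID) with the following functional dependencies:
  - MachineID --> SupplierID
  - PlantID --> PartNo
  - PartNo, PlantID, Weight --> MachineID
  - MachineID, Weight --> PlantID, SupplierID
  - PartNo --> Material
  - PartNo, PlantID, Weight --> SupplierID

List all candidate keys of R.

No FD produces {Weight}, so it must be in every candidate key.
Closure of {MachineID, Weight} is {MachineID, Material, PartNo, PlantID, SupplierID, Weight}, the whole schema; {MachineID, Weight} is a candidate key.
Closure of {PlantID, Weight} is {MachineID, Material, PartNo, PlantID, SupplierID, Weight}, the whole schema; {PlantID, Weight} is a candidate key.
Any other superkey properly contains one of these, so there are no further candidate keys.

{MachineID, Weight}, {PlantID, Weight}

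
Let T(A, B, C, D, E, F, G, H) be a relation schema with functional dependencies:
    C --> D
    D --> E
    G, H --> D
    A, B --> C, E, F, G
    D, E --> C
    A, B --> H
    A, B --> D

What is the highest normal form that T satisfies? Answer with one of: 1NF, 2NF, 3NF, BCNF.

Candidate key: {A, B}. Prime attributes: {A, B}.
C --> D breaks BCNF: {C}⁺ = {C, D, E}, so {C} is not a superkey.
C --> D has non-prime {D} on the right and a non-superkey on the left, so 3NF fails.
Checking every proper subset of each key, none determines a non-prime attribute — 2NF is satisfied.

2NF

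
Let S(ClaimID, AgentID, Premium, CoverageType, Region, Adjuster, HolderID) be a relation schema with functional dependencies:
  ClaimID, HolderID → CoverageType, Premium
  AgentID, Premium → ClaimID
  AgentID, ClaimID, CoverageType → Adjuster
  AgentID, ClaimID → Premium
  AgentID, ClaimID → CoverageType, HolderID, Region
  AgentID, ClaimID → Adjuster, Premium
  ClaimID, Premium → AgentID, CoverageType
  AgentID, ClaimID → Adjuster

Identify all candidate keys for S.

{AgentID, ClaimID}⁺ = {Adjuster, AgentID, ClaimID, CoverageType, HolderID, Premium, Region} — all of the relation — so {AgentID, ClaimID} is a candidate key.
{AgentID, Premium}⁺ = {Adjuster, AgentID, ClaimID, CoverageType, HolderID, Premium, Region} — all of the relation — so {AgentID, Premium} is a candidate key.
{ClaimID, HolderID}⁺ = {Adjuster, AgentID, ClaimID, CoverageType, HolderID, Premium, Region} — all of the relation — so {ClaimID, HolderID} is a candidate key.
{ClaimID, Premium}⁺ = {Adjuster, AgentID, ClaimID, CoverageType, HolderID, Premium, Region} — all of the relation — so {ClaimID, Premium} is a candidate key.
These are minimal and exhaustive — every other superkey contains one of them.

{AgentID, ClaimID}, {AgentID, Premium}, {ClaimID, HolderID}, {ClaimID, Premium}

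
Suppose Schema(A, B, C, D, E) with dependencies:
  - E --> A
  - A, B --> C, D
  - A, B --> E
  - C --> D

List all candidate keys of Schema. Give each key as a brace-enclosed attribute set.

Attributes never on any right-hand side: {B} — every candidate key must contain it.
{A, B}⁺ = {A, B, C, D, E}, which is every attribute, so {A, B} is a candidate key.
{B, E}⁺ = {A, B, C, D, E}, which is every attribute, so {B, E} is a candidate key.
Any other superkey properly contains one of these, so there are no further candidate keys.

{A, B}, {B, E}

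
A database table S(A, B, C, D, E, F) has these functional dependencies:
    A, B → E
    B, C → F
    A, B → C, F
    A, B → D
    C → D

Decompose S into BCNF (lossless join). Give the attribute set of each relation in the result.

Candidate key of the original relation: {A, B}.
{A, B, C, D, E, F}: {B, C} determines {B, C, D, F} here but is not a superkey — split on B, C → D, F, giving {B, C, D, F} and {A, B, C, E}.
{B, C, D, F}: {C} determines {C, D} here but is not a superkey — split on C → D, giving {C, D} and {B, C, F}.
{C, D} has no BCNF violation.
{B, C, F} has no BCNF violation.
{A, B, C, E} has no BCNF violation.

{A, B, C, E}; {B, C, F}; {C, D}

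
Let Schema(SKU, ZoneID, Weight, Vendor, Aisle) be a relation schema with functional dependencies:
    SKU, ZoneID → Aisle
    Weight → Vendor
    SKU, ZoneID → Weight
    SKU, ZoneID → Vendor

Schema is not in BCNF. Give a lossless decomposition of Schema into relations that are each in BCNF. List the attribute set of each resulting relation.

Candidate key of the original relation: {SKU, ZoneID}.
Within {Aisle, SKU, Vendor, Weight, ZoneID}: {Weight}⁺ ∩ {Aisle, SKU, Vendor, Weight, ZoneID} = {Vendor, Weight}, not the whole set, so Weight → Vendor violates BCNF; decompose into {Vendor, Weight} and {Aisle, SKU, Weight, ZoneID}.
{Vendor, Weight} is in BCNF.
{Aisle, SKU, Weight, ZoneID} is in BCNF.

{Aisle, SKU, Weight, ZoneID}; {Vendor, Weight}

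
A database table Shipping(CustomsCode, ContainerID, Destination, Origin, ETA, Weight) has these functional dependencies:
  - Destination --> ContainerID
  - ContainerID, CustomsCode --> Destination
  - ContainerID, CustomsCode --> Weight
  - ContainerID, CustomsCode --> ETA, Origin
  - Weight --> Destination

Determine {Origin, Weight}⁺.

Start with {Origin, Weight}.
Weight --> Destination applies; add {Destination} → now {Destination, Origin, Weight}.
Destination --> ContainerID applies; add {ContainerID} → now {ContainerID, Destination, Origin, Weight}.
No further FD applies.

{ContainerID, Destination, Origin, Weight}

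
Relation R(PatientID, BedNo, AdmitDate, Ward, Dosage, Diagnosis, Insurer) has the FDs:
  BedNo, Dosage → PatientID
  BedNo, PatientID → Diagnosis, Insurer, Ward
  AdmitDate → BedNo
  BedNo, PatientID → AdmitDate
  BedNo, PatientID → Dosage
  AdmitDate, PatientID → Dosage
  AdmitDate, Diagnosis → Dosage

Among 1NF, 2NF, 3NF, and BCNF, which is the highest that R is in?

3NF

Candidate keys: {AdmitDate, Diagnosis}, {AdmitDate, Dosage}, {AdmitDate, PatientID}, {BedNo, Dosage}, {BedNo, PatientID}. Prime attributes: {AdmitDate, BedNo, Diagnosis, Dosage, PatientID}.
AdmitDate → BedNo: {AdmitDate}⁺ = {AdmitDate, BedNo}, which is not all of the attributes, so the left side is not a superkey — BCNF is violated.
Its right-hand attributes {BedNo} are all prime, as are those of every other non-superkey FD — the relation is in 3NF.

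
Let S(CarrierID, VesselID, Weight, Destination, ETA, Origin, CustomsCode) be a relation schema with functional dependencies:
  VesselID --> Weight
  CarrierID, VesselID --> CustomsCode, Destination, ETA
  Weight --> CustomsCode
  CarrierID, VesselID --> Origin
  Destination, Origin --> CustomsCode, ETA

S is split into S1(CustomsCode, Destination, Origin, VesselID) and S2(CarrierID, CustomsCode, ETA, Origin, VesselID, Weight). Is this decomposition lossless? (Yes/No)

No

Common attributes: {CustomsCode, Origin, VesselID}; their closure is {CustomsCode, Origin, VesselID, Weight}.
Neither S1 nor S2 is contained in that closure, so the decomposition is lossy.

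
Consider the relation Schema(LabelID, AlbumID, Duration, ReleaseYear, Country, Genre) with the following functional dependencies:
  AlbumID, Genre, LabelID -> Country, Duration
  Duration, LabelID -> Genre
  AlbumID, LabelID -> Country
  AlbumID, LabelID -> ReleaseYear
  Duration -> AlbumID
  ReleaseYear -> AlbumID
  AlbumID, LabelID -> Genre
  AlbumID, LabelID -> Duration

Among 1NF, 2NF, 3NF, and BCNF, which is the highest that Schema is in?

3NF

Candidate keys: {AlbumID, LabelID}, {Duration, LabelID}, {LabelID, ReleaseYear}. Prime attributes: {AlbumID, Duration, LabelID, ReleaseYear}.
Duration -> AlbumID breaks BCNF: {Duration}⁺ = {AlbumID, Duration}, so {Duration} is not a superkey.
Its right-hand attributes {AlbumID} are all prime, as are those of every other non-superkey FD — the relation is in 3NF.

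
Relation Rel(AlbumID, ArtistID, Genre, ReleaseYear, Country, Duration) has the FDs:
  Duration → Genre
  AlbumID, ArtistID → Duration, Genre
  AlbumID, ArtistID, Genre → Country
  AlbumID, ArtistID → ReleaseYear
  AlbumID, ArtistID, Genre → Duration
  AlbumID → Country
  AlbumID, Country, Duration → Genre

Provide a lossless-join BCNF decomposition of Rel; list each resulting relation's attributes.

Candidate key of the original relation: {AlbumID, ArtistID}.
Within {AlbumID, ArtistID, Country, Duration, Genre, ReleaseYear}: {Duration}⁺ ∩ {AlbumID, ArtistID, Country, Duration, Genre, ReleaseYear} = {Duration, Genre}, not the whole set, so Duration → Genre violates BCNF; decompose into {Duration, Genre} and {AlbumID, ArtistID, Country, Duration, ReleaseYear}.
{Duration, Genre} is in BCNF.
Within {AlbumID, ArtistID, Country, Duration, ReleaseYear}: {AlbumID}⁺ ∩ {AlbumID, ArtistID, Country, Duration, ReleaseYear} = {AlbumID, Country}, not the whole set, so AlbumID → Country violates BCNF; decompose into {AlbumID, Country} and {AlbumID, ArtistID, Duration, ReleaseYear}.
{AlbumID, Country} is in BCNF.
{AlbumID, ArtistID, Duration, ReleaseYear} is in BCNF.

{AlbumID, ArtistID, Duration, ReleaseYear}; {AlbumID, Country}; {Duration, Genre}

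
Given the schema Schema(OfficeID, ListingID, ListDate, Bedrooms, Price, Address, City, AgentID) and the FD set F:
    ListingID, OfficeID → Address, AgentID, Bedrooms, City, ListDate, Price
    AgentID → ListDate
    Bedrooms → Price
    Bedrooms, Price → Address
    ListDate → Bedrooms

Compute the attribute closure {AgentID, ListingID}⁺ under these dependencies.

{Address, AgentID, Bedrooms, ListDate, ListingID, Price}

Start with {AgentID, ListingID}.
AgentID → ListDate applies; add {ListDate} → now {AgentID, ListDate, ListingID}.
ListDate → Bedrooms applies; add {Bedrooms} → now {AgentID, Bedrooms, ListDate, ListingID}.
Bedrooms → Price applies; add {Price} → now {AgentID, Bedrooms, ListDate, ListingID, Price}.
Bedrooms, Price → Address applies; add {Address} → now {Address, AgentID, Bedrooms, ListDate, ListingID, Price}.
No further FD applies.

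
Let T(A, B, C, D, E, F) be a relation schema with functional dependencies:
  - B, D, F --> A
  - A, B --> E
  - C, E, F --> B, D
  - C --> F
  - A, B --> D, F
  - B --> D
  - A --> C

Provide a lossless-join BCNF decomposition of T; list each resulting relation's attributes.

{A, B, E}; {A, C}; {B, D}; {C, F}

Candidate keys of the original relation: {A, B}, {A, E}, {B, C}, {B, F}, {C, E}.
In {A, B, C, D, E, F}, {C} is not a superkey ({C}⁺ restricted to this set is {C, F}), so split on C --> F into {C, F} and {A, B, C, D, E}.
{C, F}: every determinant is a superkey — BCNF.
In {A, B, C, D, E}, {B} is not a superkey ({B}⁺ restricted to this set is {B, D}), so split on B --> D into {B, D} and {A, B, C, E}.
{B, D}: every determinant is a superkey — BCNF.
In {A, B, C, E}, {A} is not a superkey ({A}⁺ restricted to this set is {A, C}), so split on A --> C into {A, C} and {A, B, E}.
{A, C}: every determinant is a superkey — BCNF.
{A, B, E}: every determinant is a superkey — BCNF.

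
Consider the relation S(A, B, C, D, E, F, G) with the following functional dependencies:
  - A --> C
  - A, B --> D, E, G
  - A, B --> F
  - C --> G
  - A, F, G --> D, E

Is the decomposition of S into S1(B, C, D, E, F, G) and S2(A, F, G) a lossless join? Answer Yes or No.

S1 ∩ S2 = {F, G}; its closure under F is {F, G}.
Neither S1 nor S2 is contained in that closure, so the decomposition is lossy.

No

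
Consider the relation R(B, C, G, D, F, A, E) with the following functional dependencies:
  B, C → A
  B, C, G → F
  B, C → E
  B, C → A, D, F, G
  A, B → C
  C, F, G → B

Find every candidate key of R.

{A, B}⁺ = {A, B, C, D, E, F, G}, which is every attribute, so {A, B} is a candidate key.
{B, C}⁺ = {A, B, C, D, E, F, G}, which is every attribute, so {B, C} is a candidate key.
{C, F, G}⁺ = {A, B, C, D, E, F, G}, which is every attribute, so {C, F, G} is a candidate key.
These are minimal and exhaustive — every other superkey contains one of them.

{A, B}, {B, C}, {C, F, G}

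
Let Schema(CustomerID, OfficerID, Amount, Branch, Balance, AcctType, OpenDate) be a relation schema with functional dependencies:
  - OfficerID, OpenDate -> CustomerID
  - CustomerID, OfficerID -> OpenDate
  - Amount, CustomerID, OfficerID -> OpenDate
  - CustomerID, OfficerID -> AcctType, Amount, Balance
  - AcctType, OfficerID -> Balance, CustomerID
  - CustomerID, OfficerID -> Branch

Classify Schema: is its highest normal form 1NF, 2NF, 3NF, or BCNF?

BCNF

Candidate keys: {AcctType, OfficerID}, {CustomerID, OfficerID}, {OfficerID, OpenDate}. Prime attributes: {AcctType, CustomerID, OfficerID, OpenDate}.
The left-hand side of every FD is a superkey, so BCNF is satisfied.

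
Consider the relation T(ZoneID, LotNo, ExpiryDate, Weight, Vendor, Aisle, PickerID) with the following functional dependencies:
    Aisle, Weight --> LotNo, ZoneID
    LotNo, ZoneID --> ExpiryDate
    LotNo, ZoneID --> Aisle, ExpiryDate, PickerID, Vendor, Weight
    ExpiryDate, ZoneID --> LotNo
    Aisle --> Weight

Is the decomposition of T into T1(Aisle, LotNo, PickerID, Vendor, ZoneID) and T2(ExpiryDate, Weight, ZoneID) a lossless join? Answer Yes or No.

Common attributes: {ZoneID}; their closure is {ZoneID}.
Neither T1 nor T2 is contained in that closure, so the decomposition is lossy.

No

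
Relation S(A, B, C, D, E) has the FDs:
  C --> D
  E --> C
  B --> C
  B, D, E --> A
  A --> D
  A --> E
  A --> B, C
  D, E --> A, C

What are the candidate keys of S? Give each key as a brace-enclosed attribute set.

{A}⁺ = {A, B, C, D, E} — all of the relation — so {A} is a candidate key.
{E}⁺ = {A, B, C, D, E} — all of the relation — so {E} is a candidate key.
No proper subset of any of these is a key, and no other minimal superkey exists.

{A}, {E}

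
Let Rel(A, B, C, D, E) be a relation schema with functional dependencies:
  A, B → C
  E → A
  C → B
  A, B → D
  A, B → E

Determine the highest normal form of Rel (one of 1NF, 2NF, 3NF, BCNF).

3NF

Candidate keys: {A, B}, {A, C}, {B, E}, {C, E}. Prime attributes: {A, B, C, E}.
E → A: {E}⁺ = {A, E}, which is not all of the attributes, so the left side is not a superkey — BCNF is violated.
Its right-hand attributes {A} are all prime, as are those of every other non-superkey FD — the relation is in 3NF.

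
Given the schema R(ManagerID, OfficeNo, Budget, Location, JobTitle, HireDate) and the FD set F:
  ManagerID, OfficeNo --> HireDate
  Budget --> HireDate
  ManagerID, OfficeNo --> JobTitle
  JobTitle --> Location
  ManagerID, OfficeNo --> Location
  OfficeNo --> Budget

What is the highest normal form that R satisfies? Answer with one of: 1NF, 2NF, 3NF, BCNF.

Candidate key: {ManagerID, OfficeNo}. Prime attributes: {ManagerID, OfficeNo}.
Budget --> HireDate: {Budget}⁺ = {Budget, HireDate}, which is not all of the attributes, so the left side is not a superkey — BCNF is violated.
Because {HireDate} is non-prime and the left side of Budget --> HireDate is not a superkey, the relation is not in 3NF.
Since {OfficeNo} ⊂ {ManagerID, OfficeNo} and {OfficeNo}⁺ ⊇ {Budget, HireDate} with {Budget, HireDate} non-prime, there is a partial dependency; 2NF fails.

1NF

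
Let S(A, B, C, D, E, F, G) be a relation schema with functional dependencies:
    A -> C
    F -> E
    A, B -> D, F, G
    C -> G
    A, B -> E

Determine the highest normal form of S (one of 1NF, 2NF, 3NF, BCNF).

1NF

Candidate key: {A, B}. Prime attributes: {A, B}.
For A -> C we have {A}⁺ = {A, C, G}; {A} is not a superkey, so BCNF fails.
A -> C determines the non-prime attribute {C} from a non-superkey — 3NF is violated.
The proper key subset {A} of {A, B} determines non-prime {C, G}, so the relation is not even in 2NF.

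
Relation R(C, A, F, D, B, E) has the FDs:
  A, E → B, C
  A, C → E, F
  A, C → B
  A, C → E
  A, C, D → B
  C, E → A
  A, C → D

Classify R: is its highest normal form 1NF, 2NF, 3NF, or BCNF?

BCNF

Candidate keys: {A, C}, {A, E}, {C, E}. Prime attributes: {A, C, E}.
Each dependency's left side is a superkey — BCNF holds.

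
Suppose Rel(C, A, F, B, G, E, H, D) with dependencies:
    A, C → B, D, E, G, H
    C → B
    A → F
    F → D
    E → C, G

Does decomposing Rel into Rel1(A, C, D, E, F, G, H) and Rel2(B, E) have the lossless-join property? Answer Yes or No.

Yes

The shared attributes are {E} and {E}⁺ = {B, C, E, G}.
Since Rel2 ⊆ {B, C, E, G}, the intersection is a superkey of Rel2; the decomposition is lossless.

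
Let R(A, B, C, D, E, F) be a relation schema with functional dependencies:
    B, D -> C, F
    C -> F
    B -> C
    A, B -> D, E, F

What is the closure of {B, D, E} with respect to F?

Start with {B, D, E}.
B, D -> C, F applies; add {C, F} → now {B, C, D, E, F}.
No further FD applies.

{B, C, D, E, F}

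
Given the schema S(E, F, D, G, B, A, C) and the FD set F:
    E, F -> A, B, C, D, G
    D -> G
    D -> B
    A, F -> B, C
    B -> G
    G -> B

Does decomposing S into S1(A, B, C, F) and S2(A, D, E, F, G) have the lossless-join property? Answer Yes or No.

Yes

Common attributes: {A, F}; their closure is {A, B, C, F, G}.
S1 is contained in that closure, so S1 ∩ S2 -> S1 holds and the join is lossless.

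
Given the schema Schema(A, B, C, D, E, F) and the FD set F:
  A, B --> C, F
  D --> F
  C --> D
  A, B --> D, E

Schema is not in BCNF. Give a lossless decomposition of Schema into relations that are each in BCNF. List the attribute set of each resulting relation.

Candidate key of the original relation: {A, B}.
Within {A, B, C, D, E, F}: {D}⁺ ∩ {A, B, C, D, E, F} = {D, F}, not the whole set, so D --> F violates BCNF; decompose into {D, F} and {A, B, C, D, E}.
{D, F} has no BCNF violation.
Within {A, B, C, D, E}: {C}⁺ ∩ {A, B, C, D, E} = {C, D}, not the whole set, so C --> D violates BCNF; decompose into {C, D} and {A, B, C, E}.
{C, D} has no BCNF violation.
{A, B, C, E} has no BCNF violation.

{A, B, C, E}; {C, D}; {D, F}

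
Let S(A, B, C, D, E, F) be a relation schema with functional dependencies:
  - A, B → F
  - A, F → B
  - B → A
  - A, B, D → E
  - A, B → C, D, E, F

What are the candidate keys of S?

{A, F}, {B}

{B} is a candidate key since {B}⁺ = {A, B, C, D, E, F} covers every attribute.
{A, F} is a candidate key since {A, F}⁺ = {A, B, C, D, E, F} covers every attribute.
No proper subset of any of these is a key, and no other minimal superkey exists.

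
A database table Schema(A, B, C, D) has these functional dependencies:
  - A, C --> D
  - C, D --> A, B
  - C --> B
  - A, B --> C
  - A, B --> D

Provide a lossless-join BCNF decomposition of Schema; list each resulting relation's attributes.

{A, C, D}; {B, C}

Candidate keys of the original relation: {A, B}, {A, C}, {C, D}.
In {A, B, C, D}, {C} is not a superkey ({C}⁺ restricted to this set is {B, C}), so split on C --> B into {B, C} and {A, C, D}.
{B, C} is in BCNF.
{A, C, D} is in BCNF.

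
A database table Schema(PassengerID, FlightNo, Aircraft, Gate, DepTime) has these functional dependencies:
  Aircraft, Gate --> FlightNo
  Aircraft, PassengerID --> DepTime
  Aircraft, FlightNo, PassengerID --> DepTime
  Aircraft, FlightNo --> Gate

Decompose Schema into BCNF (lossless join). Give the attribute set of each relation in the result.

Candidate keys of the original relation: {Aircraft, FlightNo, PassengerID}, {Aircraft, Gate, PassengerID}.
{Aircraft, DepTime, FlightNo, Gate, PassengerID}: {Aircraft, Gate} determines {Aircraft, FlightNo, Gate} here but is not a superkey — split on Aircraft, Gate --> FlightNo, giving {Aircraft, FlightNo, Gate} and {Aircraft, DepTime, Gate, PassengerID}.
{Aircraft, FlightNo, Gate}: every determinant is a superkey — BCNF.
{Aircraft, DepTime, Gate, PassengerID}: {Aircraft, PassengerID} determines {Aircraft, DepTime, PassengerID} here but is not a superkey — split on Aircraft, PassengerID --> DepTime, giving {Aircraft, DepTime, PassengerID} and {Aircraft, Gate, PassengerID}.
{Aircraft, DepTime, PassengerID}: every determinant is a superkey — BCNF.
{Aircraft, Gate, PassengerID}: every determinant is a superkey — BCNF.

{Aircraft, DepTime, PassengerID}; {Aircraft, FlightNo, Gate}; {Aircraft, Gate, PassengerID}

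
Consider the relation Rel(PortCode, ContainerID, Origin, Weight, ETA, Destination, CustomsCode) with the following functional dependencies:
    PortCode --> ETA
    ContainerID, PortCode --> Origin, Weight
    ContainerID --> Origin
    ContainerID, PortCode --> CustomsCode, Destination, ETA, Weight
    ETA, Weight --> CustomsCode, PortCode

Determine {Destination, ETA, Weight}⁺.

{CustomsCode, Destination, ETA, PortCode, Weight}

Start with {Destination, ETA, Weight}.
ETA, Weight --> CustomsCode, PortCode applies; add {CustomsCode, PortCode} → now {CustomsCode, Destination, ETA, PortCode, Weight}.
No further FD applies.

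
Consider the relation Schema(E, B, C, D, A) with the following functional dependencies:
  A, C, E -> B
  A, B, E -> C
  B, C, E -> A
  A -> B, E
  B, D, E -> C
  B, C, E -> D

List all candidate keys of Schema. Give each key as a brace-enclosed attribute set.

{A}, {B, C, E}, {B, D, E}

{A}⁺ = {A, B, C, D, E} — all of the relation — so {A} is a candidate key.
{B, C, E}⁺ = {A, B, C, D, E} — all of the relation — so {B, C, E} is a candidate key.
{B, D, E}⁺ = {A, B, C, D, E} — all of the relation — so {B, D, E} is a candidate key.
No proper subset of any of these is a key, and no other minimal superkey exists.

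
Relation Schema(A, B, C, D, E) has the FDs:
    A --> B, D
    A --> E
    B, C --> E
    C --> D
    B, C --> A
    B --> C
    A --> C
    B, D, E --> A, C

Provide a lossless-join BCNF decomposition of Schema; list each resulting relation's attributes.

{A, B, C, E}; {C, D}

Candidate keys of the original relation: {A}, {B}.
Within {A, B, C, D, E}: {C}⁺ ∩ {A, B, C, D, E} = {C, D}, not the whole set, so C --> D violates BCNF; decompose into {C, D} and {A, B, C, E}.
{C, D} has no BCNF violation.
{A, B, C, E} has no BCNF violation.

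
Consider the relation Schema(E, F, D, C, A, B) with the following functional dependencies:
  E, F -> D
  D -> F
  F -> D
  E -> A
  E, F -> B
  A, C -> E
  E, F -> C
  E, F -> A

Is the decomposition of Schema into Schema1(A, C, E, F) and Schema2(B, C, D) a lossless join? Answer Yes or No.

Common attributes: {C}; their closure is {C}.
Schema1 ⊄ {C} and Schema2 ⊄ {C}, so the split is lossy.

No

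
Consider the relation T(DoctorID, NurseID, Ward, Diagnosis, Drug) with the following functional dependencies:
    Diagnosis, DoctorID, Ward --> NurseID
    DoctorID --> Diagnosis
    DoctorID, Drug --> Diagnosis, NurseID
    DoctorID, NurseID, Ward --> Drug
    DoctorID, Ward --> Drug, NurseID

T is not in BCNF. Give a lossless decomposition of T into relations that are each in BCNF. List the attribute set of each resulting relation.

{Diagnosis, DoctorID}; {DoctorID, Drug, NurseID}; {DoctorID, Drug, Ward}

Candidate key of the original relation: {DoctorID, Ward}.
In {Diagnosis, DoctorID, Drug, NurseID, Ward}, {DoctorID} is not a superkey ({DoctorID}⁺ restricted to this set is {Diagnosis, DoctorID}), so split on DoctorID --> Diagnosis into {Diagnosis, DoctorID} and {DoctorID, Drug, NurseID, Ward}.
{Diagnosis, DoctorID} is in BCNF.
In {DoctorID, Drug, NurseID, Ward}, {DoctorID, Drug} is not a superkey ({DoctorID, Drug}⁺ restricted to this set is {DoctorID, Drug, NurseID}), so split on DoctorID, Drug --> NurseID into {DoctorID, Drug, NurseID} and {DoctorID, Drug, Ward}.
{DoctorID, Drug, NurseID} is in BCNF.
{DoctorID, Drug, Ward} is in BCNF.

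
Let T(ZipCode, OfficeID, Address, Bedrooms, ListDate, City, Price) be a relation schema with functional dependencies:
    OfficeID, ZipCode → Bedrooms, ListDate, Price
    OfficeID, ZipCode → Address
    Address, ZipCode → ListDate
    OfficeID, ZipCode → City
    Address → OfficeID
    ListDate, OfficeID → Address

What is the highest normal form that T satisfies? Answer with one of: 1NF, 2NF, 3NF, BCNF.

Candidate keys: {Address, ZipCode}, {OfficeID, ZipCode}. Prime attributes: {Address, OfficeID, ZipCode}.
Address → OfficeID: {Address}⁺ = {Address, OfficeID}, which is not all of the attributes, so the left side is not a superkey — BCNF is violated.
Its right-hand attributes {OfficeID} are all prime, as are those of every other non-superkey FD — the relation is in 3NF.

3NF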